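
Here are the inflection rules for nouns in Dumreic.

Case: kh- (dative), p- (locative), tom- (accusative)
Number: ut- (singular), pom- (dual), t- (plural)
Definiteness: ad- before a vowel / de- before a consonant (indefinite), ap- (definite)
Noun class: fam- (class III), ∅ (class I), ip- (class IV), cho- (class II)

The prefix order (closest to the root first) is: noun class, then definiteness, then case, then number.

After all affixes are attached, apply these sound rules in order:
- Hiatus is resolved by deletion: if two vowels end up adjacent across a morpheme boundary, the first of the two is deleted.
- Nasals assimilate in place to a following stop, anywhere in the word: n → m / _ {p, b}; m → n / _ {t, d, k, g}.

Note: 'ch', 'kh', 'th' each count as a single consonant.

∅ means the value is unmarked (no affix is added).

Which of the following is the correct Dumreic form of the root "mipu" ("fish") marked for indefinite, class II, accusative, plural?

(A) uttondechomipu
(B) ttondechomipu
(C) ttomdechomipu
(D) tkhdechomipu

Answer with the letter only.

B

Attach noun class class II cho- → chomipu.
Attach definiteness indefinite de- (before consonant 'ch') → dechomipu.
Attach case accusative tom- → tomdechomipu.
Attach number plural t- → ttomdechomipu.
Vowel deletion: no change.
Apply nasal assimilation: ttomdechomipu → ttondechomipu.
So the correct form is ttondechomipu, option (B).
(D) tkhdechomipu is wrong: it uses dative instead of accusative for case.
(C) ttomdechomipu is wrong: it fails to apply the sound rule(s).
(A) uttondechomipu is wrong: it uses singular instead of plural for number.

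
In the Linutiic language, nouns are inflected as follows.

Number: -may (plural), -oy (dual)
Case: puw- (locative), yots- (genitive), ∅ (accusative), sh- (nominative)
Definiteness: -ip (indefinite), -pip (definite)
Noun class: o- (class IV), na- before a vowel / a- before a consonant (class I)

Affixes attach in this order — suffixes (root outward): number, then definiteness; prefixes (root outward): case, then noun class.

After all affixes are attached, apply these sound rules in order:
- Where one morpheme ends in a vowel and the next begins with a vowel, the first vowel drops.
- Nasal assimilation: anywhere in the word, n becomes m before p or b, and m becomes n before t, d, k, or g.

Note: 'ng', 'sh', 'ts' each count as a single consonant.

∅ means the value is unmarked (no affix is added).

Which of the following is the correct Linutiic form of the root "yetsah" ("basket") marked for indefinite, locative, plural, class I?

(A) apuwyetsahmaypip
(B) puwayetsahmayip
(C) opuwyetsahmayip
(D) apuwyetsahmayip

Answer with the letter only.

Attach case locative puw- → puwyetsah.
Attach noun class class I a- (before consonant 'p') → apuwyetsah.
Attach number plural -may → apuwyetsahmay.
Attach definiteness indefinite -ip → apuwyetsahmayip.
Vowel deletion: no change.
Nasal assimilation: no change.
So the correct form is apuwyetsahmayip, option (D).
(B) puwayetsahmayip is wrong: it has the affixes in the wrong order.
(C) opuwyetsahmayip is wrong: it uses class IV instead of class I for noun class.
(A) apuwyetsahmaypip is wrong: it uses definite instead of indefinite for definiteness.

D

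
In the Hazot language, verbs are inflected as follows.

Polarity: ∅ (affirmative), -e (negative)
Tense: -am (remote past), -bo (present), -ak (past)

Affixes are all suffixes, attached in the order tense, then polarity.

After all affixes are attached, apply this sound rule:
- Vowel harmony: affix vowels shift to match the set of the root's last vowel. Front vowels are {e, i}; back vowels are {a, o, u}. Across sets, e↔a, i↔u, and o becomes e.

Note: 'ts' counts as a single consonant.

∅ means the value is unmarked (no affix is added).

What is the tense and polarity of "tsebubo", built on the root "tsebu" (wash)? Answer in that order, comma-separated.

Segment: tsebu-bo.
tense: -bo → present.
polarity: ∅ → affirmative.

present, affirmative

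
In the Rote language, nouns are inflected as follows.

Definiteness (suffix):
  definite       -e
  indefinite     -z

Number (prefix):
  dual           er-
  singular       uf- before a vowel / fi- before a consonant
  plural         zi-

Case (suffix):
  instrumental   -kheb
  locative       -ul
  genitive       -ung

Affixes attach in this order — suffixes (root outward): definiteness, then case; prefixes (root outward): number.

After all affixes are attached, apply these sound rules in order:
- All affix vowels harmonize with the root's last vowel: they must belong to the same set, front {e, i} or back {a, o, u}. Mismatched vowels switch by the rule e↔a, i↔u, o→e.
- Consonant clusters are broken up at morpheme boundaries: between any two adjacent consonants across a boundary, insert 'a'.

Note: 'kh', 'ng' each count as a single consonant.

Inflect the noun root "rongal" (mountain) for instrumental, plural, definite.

Attach number plural zi- → zirongal.
Attach definiteness definite -e → zirongale.
Attach case instrumental -kheb → zirongalekheb.
Apply vowel harmony: zirongalekheb → zurongalakhab.
Epenthesis: no change.

zurongalakhab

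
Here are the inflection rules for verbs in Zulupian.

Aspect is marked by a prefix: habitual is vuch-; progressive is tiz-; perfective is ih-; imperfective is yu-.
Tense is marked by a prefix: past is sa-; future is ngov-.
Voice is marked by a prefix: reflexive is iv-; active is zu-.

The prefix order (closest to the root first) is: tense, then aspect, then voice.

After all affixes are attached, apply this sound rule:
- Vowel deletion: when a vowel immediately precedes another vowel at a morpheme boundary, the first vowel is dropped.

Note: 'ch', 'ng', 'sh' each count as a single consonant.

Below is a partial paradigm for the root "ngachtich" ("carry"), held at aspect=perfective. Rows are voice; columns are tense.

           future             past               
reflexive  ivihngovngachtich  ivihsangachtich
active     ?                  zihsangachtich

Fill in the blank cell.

Attach tense future ngov- → ngovngachtich.
Attach aspect perfective ih- → ihngovngachtich.
Attach voice active zu- → zuihngovngachtich.
Apply vowel deletion: zuihngovngachtich → zihngovngachtich.

zihngovngachtich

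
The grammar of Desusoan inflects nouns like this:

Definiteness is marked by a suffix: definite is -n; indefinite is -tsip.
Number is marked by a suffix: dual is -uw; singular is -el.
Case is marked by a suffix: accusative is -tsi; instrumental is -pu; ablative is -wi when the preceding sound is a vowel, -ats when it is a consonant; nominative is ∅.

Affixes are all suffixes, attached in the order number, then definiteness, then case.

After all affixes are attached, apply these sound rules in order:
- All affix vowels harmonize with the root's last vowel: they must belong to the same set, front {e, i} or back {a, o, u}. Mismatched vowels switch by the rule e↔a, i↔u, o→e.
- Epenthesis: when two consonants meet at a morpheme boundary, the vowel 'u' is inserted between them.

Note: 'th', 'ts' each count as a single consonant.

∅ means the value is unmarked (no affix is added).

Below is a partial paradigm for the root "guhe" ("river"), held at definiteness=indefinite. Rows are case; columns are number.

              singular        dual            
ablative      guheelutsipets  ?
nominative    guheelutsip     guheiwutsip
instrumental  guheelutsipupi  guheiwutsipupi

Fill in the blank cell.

guheiwutsipets

Attach number dual -uw → guheuw.
Attach definiteness indefinite -tsip → guheuwtsip.
Attach case ablative -ats (after consonant 'p') → guheuwtsipats.
Apply vowel harmony: guheuwtsipats → guheiwtsipets.
Apply epenthesis: guheiwtsipets → guheiwutsipets.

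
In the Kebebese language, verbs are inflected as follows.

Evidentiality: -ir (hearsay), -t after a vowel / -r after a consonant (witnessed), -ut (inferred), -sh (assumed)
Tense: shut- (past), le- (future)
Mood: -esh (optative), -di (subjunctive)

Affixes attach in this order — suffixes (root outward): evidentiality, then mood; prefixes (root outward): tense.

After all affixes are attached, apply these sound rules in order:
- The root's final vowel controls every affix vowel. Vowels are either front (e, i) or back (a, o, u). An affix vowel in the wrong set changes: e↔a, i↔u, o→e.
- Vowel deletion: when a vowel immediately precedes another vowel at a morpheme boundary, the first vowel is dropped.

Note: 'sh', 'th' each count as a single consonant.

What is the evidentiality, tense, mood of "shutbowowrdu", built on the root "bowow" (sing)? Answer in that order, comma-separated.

witnessed, past, subjunctive

Segment: shut-bowow-r-di.
evidentiality: -t/r → witnessed.
tense: shut- → past.
mood: -di → subjunctive.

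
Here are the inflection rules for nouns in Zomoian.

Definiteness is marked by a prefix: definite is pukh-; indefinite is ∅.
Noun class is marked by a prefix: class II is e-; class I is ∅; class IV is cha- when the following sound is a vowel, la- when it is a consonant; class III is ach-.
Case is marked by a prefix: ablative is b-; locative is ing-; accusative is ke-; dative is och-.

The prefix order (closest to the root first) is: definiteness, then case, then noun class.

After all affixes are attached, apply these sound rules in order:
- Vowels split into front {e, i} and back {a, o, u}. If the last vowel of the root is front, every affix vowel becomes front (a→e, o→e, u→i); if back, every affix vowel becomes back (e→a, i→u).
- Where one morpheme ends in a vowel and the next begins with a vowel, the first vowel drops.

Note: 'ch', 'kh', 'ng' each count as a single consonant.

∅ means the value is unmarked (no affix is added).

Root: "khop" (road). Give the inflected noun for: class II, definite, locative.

Attach definiteness definite pukh- → pukhkhop.
Attach case locative ing- → ingpukhkhop.
Attach noun class class II e- → eingpukhkhop.
Apply vowel harmony: eingpukhkhop → aungpukhkhop.
Apply vowel deletion: aungpukhkhop → ungpukhkhop.

ungpukhkhop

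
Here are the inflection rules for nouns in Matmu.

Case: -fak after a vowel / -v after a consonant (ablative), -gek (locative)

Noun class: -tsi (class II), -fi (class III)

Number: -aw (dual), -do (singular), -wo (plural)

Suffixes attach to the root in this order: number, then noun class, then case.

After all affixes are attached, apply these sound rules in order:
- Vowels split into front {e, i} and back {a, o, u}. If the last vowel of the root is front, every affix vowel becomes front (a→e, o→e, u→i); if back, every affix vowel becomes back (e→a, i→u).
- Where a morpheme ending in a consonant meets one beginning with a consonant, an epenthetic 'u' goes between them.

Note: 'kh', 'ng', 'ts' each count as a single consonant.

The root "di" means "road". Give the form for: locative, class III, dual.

diewufigek

Attach number dual -aw → diaw.
Attach noun class class III -fi → diawfi.
Attach case locative -gek → diawfigek.
Apply vowel harmony: diawfigek → diewfigek.
Apply epenthesis: diewfigek → diewufigek.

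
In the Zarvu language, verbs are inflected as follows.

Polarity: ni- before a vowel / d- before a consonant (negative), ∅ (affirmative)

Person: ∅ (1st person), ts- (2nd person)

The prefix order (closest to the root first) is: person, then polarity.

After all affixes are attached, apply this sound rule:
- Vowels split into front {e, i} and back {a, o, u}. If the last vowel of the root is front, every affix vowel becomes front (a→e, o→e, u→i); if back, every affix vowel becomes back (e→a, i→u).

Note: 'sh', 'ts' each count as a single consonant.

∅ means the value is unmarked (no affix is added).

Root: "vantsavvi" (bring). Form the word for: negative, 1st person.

person = 1st person: zero marking, form stays vantsavvi.
Attach polarity negative d- (before consonant 'v') → dvantsavvi.
Vowel harmony: no change.

dvantsavvi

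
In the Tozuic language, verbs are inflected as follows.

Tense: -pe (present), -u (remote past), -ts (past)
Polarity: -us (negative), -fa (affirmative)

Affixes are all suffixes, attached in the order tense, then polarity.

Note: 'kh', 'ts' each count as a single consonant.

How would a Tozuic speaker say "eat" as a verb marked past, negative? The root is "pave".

Attach tense past -ts → pavets.
Attach polarity negative -us → pavetsus.

pavetsus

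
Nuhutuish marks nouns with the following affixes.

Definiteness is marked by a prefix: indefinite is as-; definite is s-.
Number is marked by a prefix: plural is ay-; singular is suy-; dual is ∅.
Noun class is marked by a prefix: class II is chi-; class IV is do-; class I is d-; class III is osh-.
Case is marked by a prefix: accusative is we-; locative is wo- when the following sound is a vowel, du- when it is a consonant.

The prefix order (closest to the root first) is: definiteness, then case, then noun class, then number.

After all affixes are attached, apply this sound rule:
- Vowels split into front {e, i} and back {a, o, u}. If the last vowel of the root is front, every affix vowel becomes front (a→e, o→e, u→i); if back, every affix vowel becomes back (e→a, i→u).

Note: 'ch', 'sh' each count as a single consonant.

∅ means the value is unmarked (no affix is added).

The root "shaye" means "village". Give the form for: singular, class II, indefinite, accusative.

Attach definiteness indefinite as- → asshaye.
Attach case accusative we- → weasshaye.
Attach noun class class II chi- → chiweasshaye.
Attach number singular suy- → suychiweasshaye.
Apply vowel harmony: suychiweasshaye → siychiweesshaye.

siychiweesshaye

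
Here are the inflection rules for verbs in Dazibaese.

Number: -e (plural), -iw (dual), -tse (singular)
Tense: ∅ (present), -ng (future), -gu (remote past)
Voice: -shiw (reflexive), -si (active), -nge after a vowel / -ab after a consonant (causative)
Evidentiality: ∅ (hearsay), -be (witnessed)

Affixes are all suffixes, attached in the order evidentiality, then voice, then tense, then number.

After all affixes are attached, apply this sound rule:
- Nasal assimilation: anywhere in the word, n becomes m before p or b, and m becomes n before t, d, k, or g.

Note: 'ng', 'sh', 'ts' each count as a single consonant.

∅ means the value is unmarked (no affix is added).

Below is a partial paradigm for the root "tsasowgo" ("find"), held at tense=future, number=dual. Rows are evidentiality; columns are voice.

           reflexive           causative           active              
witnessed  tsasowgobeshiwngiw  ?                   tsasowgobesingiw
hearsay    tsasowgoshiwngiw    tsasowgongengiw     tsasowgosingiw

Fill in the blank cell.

Attach evidentiality witnessed -be → tsasowgobe.
Attach voice causative -nge (after vowel 'e') → tsasowgobenge.
Attach tense future -ng → tsasowgobengeng.
Attach number dual -iw → tsasowgobengengiw.
Nasal assimilation: no change.

tsasowgobengengiw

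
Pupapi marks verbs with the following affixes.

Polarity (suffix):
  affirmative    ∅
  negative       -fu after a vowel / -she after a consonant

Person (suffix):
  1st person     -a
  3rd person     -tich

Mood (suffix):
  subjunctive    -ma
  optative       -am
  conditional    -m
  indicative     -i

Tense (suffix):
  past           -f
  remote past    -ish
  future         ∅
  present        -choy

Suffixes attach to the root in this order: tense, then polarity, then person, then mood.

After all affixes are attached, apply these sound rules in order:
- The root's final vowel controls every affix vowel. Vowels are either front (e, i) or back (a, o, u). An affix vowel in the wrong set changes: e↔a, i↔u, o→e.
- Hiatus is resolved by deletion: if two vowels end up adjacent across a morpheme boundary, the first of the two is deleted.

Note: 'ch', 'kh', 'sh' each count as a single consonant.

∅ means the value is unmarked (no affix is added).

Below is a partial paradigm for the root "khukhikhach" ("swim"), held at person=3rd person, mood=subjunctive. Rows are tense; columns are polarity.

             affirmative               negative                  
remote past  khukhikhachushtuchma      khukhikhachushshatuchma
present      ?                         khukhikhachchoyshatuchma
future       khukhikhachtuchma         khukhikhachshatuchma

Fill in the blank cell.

khukhikhachchoytuchma

Attach tense present -choy → khukhikhachchoy.
polarity = affirmative: zero marking, form stays khukhikhachchoy.
Attach person 3rd person -tich → khukhikhachchoytich.
Attach mood subjunctive -ma → khukhikhachchoytichma.
Apply vowel harmony: khukhikhachchoytichma → khukhikhachchoytuchma.
Vowel deletion: no change.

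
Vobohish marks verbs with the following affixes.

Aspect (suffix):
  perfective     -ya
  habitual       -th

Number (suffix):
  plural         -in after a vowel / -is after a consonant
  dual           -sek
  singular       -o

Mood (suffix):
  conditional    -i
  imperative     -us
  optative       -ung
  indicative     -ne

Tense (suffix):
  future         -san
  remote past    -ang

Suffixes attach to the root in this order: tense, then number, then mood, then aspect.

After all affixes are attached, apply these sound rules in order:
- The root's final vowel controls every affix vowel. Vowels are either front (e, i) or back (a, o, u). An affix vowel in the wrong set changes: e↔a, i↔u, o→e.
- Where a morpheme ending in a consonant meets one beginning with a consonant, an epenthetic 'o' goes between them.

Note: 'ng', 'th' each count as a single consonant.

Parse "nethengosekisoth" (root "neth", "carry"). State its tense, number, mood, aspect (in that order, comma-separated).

Segment: neth-ang-sek-us-th.
tense: -ang → remote past.
number: -sek → dual.
mood: -us → imperative.
aspect: -th → habitual.

remote past, dual, imperative, habitual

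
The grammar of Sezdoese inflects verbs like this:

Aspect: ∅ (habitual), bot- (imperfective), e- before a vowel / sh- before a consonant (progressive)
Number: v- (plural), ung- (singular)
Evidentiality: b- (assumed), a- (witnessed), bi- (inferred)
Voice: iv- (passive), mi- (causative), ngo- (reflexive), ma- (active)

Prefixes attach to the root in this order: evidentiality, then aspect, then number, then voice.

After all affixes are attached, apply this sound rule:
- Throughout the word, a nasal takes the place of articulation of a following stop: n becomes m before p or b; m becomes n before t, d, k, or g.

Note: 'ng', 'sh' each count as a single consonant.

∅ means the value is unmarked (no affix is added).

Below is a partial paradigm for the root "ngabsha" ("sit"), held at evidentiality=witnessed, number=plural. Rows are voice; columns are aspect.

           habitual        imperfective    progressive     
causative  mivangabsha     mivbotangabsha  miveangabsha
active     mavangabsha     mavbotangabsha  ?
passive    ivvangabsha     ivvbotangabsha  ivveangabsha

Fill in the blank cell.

maveangabsha

Attach evidentiality witnessed a- → angabsha.
Attach aspect progressive e- (before vowel 'a') → eangabsha.
Attach number plural v- → veangabsha.
Attach voice active ma- → maveangabsha.
Nasal assimilation: no change.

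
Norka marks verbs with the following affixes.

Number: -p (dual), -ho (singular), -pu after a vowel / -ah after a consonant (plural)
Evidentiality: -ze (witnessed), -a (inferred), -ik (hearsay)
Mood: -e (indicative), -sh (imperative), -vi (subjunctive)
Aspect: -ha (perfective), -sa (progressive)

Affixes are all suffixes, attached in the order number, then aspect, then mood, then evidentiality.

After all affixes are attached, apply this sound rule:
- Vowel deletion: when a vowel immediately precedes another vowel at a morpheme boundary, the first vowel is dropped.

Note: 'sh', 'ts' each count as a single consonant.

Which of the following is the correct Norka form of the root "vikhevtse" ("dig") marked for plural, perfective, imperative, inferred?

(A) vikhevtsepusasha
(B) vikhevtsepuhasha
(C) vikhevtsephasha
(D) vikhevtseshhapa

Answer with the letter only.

Attach number plural -pu (after vowel 'e') → vikhevtsepu.
Attach aspect perfective -ha → vikhevtsepuha.
Attach mood imperative -sh → vikhevtsepuhash.
Attach evidentiality inferred -a → vikhevtsepuhasha.
Vowel deletion: no change.
So the correct form is vikhevtsepuhasha, option (B).
(C) vikhevtsephasha is wrong: it uses dual instead of plural for number.
(D) vikhevtseshhapa is wrong: it has the affixes in the wrong order.
(A) vikhevtsepusasha is wrong: it uses progressive instead of perfective for aspect.

B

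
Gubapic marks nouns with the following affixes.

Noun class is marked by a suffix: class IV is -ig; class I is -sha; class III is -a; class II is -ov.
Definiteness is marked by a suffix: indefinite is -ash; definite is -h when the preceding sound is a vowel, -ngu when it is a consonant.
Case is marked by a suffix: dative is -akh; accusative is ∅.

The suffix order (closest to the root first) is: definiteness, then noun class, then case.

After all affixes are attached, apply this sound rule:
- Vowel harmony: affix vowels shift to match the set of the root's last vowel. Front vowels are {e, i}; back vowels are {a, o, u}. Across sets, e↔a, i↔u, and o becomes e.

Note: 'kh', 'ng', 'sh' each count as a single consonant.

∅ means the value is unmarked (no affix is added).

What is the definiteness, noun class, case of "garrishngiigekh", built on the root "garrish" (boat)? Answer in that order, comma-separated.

Segment: garrish-ngu-ig-akh.
definiteness: -h/ngu → definite.
noun class: -ig → class IV.
case: -akh → dative.

definite, class IV, dative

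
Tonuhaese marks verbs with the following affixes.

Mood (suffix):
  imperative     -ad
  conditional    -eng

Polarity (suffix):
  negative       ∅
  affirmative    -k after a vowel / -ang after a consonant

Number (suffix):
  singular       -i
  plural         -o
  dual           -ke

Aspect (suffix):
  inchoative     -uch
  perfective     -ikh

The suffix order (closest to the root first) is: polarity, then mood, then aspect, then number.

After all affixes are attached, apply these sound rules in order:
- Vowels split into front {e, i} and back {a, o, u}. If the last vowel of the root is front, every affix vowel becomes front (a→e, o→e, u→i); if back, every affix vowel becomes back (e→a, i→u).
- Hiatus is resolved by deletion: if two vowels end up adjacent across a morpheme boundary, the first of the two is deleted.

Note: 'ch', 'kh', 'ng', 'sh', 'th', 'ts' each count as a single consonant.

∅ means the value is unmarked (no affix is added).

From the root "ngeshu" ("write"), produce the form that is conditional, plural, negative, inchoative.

ngeshangucho

polarity = negative: zero marking, form stays ngeshu.
Attach mood conditional -eng → ngeshueng.
Attach aspect inchoative -uch → ngeshuenguch.
Attach number plural -o → ngeshuengucho.
Apply vowel harmony: ngeshuengucho → ngeshuangucho.
Apply vowel deletion: ngeshuangucho → ngeshangucho.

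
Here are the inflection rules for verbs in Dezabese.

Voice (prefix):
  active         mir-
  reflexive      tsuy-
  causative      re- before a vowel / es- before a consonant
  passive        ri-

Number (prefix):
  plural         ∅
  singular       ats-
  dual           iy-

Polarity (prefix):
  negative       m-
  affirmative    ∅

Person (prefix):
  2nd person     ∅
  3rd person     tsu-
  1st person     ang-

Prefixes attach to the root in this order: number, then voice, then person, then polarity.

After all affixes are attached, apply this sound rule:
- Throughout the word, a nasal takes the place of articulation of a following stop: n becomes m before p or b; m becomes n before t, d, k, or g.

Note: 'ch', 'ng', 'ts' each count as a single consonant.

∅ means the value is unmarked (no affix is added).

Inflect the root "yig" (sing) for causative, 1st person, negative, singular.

mangreatsyig

Attach number singular ats- → atsyig.
Attach voice causative re- (before vowel 'a') → reatsyig.
Attach person 1st person ang- → angreatsyig.
Attach polarity negative m- → mangreatsyig.
Nasal assimilation: no change.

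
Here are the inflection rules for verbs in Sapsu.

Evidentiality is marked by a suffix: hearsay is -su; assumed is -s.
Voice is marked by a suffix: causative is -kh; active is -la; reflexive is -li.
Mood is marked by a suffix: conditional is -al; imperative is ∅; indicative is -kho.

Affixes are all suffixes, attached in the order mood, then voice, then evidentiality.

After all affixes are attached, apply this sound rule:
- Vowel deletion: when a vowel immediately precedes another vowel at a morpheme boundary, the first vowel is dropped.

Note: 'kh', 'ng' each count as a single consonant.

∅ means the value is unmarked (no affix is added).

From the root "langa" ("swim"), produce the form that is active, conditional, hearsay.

langallasu

Attach mood conditional -al → langaal.
Attach voice active -la → langaalla.
Attach evidentiality hearsay -su → langaallasu.
Apply vowel deletion: langaallasu → langallasu.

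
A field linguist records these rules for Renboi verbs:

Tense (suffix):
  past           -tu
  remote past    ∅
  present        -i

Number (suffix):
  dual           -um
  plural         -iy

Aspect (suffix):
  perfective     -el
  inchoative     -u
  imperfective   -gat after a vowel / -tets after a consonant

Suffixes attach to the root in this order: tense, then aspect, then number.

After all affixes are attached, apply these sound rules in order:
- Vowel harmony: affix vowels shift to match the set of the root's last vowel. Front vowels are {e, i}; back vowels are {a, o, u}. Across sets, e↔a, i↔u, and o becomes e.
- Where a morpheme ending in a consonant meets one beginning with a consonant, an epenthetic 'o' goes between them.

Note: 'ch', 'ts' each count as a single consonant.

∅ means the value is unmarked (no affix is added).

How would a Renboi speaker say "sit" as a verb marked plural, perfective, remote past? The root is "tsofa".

tsofaaluy

tense = remote past: zero marking, form stays tsofa.
Attach aspect perfective -el → tsofael.
Attach number plural -iy → tsofaeliy.
Apply vowel harmony: tsofaeliy → tsofaaluy.
Epenthesis: no change.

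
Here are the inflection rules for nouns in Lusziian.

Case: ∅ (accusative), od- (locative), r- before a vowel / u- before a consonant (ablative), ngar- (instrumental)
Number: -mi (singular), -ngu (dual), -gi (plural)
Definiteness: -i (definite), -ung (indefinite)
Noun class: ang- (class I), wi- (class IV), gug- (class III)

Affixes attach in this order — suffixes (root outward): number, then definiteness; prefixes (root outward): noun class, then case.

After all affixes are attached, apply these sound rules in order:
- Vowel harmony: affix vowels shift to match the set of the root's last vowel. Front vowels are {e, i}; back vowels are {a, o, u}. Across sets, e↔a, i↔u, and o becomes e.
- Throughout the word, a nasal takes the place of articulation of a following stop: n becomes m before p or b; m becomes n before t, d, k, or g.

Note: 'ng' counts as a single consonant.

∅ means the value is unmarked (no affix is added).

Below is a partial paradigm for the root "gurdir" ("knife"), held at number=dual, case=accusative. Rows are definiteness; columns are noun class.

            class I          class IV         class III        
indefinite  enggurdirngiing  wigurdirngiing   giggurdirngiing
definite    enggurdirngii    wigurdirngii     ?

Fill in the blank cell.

giggurdirngii

Attach number dual -ngu → gurdirngu.
Attach definiteness definite -i → gurdirngui.
Attach noun class class III gug- → guggurdirngui.
case = accusative: zero marking, form stays guggurdirngui.
Apply vowel harmony: guggurdirngui → giggurdirngii.
Nasal assimilation: no change.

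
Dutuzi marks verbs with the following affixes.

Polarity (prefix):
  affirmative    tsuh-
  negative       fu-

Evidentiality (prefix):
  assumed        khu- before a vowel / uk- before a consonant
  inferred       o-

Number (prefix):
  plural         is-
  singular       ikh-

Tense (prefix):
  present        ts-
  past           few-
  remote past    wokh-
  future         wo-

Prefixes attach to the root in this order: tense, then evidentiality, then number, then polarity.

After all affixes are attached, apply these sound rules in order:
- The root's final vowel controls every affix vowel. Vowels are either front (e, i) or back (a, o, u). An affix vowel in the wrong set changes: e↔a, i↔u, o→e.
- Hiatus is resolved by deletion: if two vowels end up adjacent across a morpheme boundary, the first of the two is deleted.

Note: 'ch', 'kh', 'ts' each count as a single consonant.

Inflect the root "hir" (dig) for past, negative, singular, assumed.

Attach tense past few- → fewhir.
Attach evidentiality assumed uk- (before consonant 'f') → ukfewhir.
Attach number singular ikh- → ikhukfewhir.
Attach polarity negative fu- → fuikhukfewhir.
Apply vowel harmony: fuikhukfewhir → fiikhikfewhir.
Apply vowel deletion: fiikhikfewhir → fikhikfewhir.

fikhikfewhir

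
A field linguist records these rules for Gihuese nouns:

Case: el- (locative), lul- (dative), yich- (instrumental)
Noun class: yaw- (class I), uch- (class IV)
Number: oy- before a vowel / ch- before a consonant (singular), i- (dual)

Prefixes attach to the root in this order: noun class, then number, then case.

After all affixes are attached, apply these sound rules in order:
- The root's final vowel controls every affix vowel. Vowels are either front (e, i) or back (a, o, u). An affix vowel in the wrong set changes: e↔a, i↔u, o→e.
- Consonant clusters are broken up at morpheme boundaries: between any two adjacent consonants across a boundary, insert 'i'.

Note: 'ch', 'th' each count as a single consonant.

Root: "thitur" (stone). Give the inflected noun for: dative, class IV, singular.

Attach noun class class IV uch- → uchthitur.
Attach number singular oy- (before vowel 'u') → oyuchthitur.
Attach case dative lul- → luloyuchthitur.
Vowel harmony: no change.
Apply epenthesis: luloyuchthitur → luloyuchithitur.

luloyuchithitur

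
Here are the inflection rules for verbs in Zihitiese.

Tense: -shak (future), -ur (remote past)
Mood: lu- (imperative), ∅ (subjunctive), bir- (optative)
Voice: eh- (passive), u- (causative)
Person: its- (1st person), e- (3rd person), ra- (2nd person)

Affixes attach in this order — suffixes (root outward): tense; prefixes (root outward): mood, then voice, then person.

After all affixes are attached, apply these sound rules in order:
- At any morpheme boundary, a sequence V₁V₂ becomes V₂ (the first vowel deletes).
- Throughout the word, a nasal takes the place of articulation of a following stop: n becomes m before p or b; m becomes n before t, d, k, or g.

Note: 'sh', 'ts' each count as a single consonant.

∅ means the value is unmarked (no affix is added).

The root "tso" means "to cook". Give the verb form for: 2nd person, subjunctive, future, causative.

mood = subjunctive: zero marking, form stays tso.
Attach voice causative u- → utso.
Attach person 2nd person ra- → rautso.
Attach tense future -shak → rautsoshak.
Apply vowel deletion: rautsoshak → rutsoshak.
Nasal assimilation: no change.

rutsoshak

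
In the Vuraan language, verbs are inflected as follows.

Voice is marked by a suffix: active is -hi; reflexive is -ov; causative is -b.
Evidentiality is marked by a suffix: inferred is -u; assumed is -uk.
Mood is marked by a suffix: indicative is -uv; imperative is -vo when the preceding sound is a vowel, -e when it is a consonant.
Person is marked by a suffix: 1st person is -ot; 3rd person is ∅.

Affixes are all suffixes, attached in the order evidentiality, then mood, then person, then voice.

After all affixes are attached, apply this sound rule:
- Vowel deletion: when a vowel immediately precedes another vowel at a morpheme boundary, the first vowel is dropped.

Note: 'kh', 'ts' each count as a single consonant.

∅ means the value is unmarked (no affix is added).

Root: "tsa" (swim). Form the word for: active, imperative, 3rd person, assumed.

Attach evidentiality assumed -uk → tsauk.
Attach mood imperative -e (after consonant 'k') → tsauke.
person = 3rd person: zero marking, form stays tsauke.
Attach voice active -hi → tsaukehi.
Apply vowel deletion: tsaukehi → tsukehi.

tsukehi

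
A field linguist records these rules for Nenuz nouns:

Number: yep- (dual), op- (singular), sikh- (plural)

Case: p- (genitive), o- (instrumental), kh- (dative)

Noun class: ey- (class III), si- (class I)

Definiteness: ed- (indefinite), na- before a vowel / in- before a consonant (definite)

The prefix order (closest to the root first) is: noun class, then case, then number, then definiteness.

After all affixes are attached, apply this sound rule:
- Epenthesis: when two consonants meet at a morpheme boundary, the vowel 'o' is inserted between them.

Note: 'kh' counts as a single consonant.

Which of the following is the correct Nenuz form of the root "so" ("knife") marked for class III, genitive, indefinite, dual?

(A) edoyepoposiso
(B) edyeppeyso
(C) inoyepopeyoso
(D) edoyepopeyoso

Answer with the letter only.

D

Attach noun class class III ey- → eyso.
Attach case genitive p- → peyso.
Attach number dual yep- → yeppeyso.
Attach definiteness indefinite ed- → edyeppeyso.
Apply epenthesis: edyeppeyso → edoyepopeyoso.
So the correct form is edoyepopeyoso, option (D).
(A) edoyepoposiso is wrong: it uses class I instead of class III for noun class.
(C) inoyepopeyoso is wrong: it uses definite instead of indefinite for definiteness.
(B) edyeppeyso is wrong: it fails to apply the sound rule(s).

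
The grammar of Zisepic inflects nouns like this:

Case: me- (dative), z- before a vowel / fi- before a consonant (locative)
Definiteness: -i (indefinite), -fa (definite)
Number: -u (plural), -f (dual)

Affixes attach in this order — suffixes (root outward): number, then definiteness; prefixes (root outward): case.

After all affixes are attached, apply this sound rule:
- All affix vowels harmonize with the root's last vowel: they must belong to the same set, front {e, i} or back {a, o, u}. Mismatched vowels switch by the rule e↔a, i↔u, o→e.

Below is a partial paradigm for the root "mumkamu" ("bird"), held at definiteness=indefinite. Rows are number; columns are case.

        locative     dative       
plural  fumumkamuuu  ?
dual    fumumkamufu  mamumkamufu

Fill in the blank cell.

Attach number plural -u → mumkamuu.
Attach case dative me- → memumkamuu.
Attach definiteness indefinite -i → memumkamuui.
Apply vowel harmony: memumkamuui → mamumkamuuu.

mamumkamuuu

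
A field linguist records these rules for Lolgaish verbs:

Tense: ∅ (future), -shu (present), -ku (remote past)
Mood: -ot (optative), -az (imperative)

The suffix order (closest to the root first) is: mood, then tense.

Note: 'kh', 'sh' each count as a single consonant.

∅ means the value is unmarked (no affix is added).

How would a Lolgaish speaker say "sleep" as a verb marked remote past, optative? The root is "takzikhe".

Attach mood optative -ot → takzikheot.
Attach tense remote past -ku → takzikheotku.

takzikheotku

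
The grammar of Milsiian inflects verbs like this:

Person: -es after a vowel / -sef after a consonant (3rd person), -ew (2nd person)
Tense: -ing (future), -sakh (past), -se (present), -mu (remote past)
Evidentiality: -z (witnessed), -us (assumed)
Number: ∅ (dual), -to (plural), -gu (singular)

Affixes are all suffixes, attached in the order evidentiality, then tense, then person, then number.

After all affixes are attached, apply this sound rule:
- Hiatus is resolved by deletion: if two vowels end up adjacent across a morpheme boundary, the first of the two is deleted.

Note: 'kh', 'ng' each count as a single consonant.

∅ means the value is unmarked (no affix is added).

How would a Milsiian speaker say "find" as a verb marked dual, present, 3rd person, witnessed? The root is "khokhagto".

khokhagtozses

Attach evidentiality witnessed -z → khokhagtoz.
Attach tense present -se → khokhagtozse.
Attach person 3rd person -es (after vowel 'e') → khokhagtozsees.
number = dual: zero marking, form stays khokhagtozsees.
Apply vowel deletion: khokhagtozsees → khokhagtozses.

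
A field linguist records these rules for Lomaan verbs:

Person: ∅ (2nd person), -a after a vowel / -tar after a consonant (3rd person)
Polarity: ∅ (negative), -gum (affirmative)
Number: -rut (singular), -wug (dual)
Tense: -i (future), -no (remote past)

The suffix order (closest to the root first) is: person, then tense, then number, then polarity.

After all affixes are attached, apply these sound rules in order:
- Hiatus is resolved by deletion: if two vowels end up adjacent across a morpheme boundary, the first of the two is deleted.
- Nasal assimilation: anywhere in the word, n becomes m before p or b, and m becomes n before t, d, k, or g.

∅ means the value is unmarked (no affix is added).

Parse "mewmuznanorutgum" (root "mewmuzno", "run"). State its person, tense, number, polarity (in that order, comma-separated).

Segment: mewmuzno-a-no-rut-gum.
person: -a/tar → 3rd person.
tense: -no → remote past.
number: -rut → singular.
polarity: -gum → affirmative.

3rd person, remote past, singular, affirmative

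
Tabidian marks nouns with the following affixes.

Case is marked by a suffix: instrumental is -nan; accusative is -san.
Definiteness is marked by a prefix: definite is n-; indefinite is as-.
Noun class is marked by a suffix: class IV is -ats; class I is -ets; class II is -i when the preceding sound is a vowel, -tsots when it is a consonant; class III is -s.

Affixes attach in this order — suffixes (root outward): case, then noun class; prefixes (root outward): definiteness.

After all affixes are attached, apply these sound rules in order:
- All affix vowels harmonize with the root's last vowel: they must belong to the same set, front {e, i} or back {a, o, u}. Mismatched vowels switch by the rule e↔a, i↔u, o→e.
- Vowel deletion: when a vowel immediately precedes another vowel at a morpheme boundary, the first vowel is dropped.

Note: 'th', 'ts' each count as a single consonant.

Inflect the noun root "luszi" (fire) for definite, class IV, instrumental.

Attach case instrumental -nan → luszinan.
Attach noun class class IV -ats → luszinanats.
Attach definiteness definite n- → nluszinanats.
Apply vowel harmony: nluszinanats → nluszinenets.
Vowel deletion: no change.

nluszinenets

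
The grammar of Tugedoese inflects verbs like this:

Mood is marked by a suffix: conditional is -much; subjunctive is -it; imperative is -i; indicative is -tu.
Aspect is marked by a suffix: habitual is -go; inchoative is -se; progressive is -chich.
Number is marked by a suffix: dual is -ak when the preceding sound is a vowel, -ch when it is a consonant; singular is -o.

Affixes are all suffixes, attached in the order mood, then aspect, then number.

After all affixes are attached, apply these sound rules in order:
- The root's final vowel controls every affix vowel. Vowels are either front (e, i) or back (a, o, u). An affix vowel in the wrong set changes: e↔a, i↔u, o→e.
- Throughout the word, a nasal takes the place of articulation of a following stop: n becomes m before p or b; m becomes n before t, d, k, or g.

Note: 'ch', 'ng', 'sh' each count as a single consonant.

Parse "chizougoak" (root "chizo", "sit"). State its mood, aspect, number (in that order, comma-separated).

Segment: chizo-i-go-ak.
mood: -i → imperative.
aspect: -go → habitual.
number: -ak/ch → dual.

imperative, habitual, dual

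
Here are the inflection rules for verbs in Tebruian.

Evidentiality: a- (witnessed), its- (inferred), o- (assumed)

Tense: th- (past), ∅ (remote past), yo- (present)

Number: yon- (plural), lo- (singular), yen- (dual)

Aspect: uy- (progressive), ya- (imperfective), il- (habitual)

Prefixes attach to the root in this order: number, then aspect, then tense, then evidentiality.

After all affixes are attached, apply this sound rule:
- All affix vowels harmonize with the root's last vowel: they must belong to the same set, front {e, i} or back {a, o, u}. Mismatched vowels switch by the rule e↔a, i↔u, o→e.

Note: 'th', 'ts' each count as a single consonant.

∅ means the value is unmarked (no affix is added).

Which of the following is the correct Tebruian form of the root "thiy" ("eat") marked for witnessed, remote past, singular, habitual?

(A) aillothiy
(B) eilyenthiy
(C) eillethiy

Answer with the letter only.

Attach number singular lo- → lothiy.
Attach aspect habitual il- → illothiy.
tense = remote past: zero marking, form stays illothiy.
Attach evidentiality witnessed a- → aillothiy.
Apply vowel harmony: aillothiy → eillethiy.
So the correct form is eillethiy, option (C).
(B) eilyenthiy is wrong: it uses plural instead of singular for number.
(A) aillothiy is wrong: it fails to apply the sound rule(s).

C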